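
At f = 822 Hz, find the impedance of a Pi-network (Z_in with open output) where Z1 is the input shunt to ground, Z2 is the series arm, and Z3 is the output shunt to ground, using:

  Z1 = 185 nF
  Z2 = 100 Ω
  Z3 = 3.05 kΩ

Step 1 — Angular frequency: ω = 2π·f = 2π·822 = 5165 rad/s.
Step 2 — Component impedances:
  Z1: Z = 1/(jωC) = -j/(ω·C) = 0 - j1047 Ω
  Z2: Z = R = 100 Ω
  Z3: Z = R = 3050 Ω
Step 3 — With open output, the series arm Z2 and the output shunt Z3 appear in series to ground: Z2 + Z3 = 3150 Ω.
Step 4 — Parallel with input shunt Z1: Z_in = Z1 || (Z2 + Z3) = 313.2 - j942.5 Ω = 993.2∠-71.6° Ω.

Z = 313.2 - j942.5 Ω = 993.2∠-71.6° Ω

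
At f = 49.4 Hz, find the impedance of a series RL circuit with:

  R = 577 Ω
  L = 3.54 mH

Step 1 — Angular frequency: ω = 2π·f = 2π·49.4 = 310.4 rad/s.
Step 2 — Component impedances:
  R: Z = R = 577 Ω
  L: Z = jωL = j·310.4·0.00354 = 0 + j1.099 Ω
Step 3 — Series combination: Z_total = R + L = 577 + j1.099 Ω = 577∠0.1° Ω.

Z = 577 + j1.099 Ω = 577∠0.1° Ω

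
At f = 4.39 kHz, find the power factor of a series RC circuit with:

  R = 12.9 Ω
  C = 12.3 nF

Step 1 — Angular frequency: ω = 2π·f = 2π·4390 = 2.758e+04 rad/s.
Step 2 — Component impedances:
  R: Z = R = 12.9 Ω
  C: Z = 1/(jωC) = -j/(ω·C) = 0 - j2947 Ω
Step 3 — Series combination: Z_total = R + C = 12.9 - j2947 Ω = 2948∠-89.7° Ω.
Step 4 — Power factor: PF = cos(φ) = Re(Z)/|Z| = 12.9/2947.5 = 0.004377.
Step 5 — Type: Im(Z) = -2947 ⇒ leading (phase φ = -89.7°).

PF = 0.004377 (leading, φ = -89.7°)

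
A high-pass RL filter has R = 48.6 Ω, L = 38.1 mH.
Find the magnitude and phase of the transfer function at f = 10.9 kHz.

Step 1 — Angular frequency: ω = 2π·1.09e+04 = 6.849e+04 rad/s.
Step 2 — Transfer function: H(jω) = jωL/(R + jωL).
Step 3 — Numerator jωL = j·2609; denominator R + jωL = 48.6 + j2609.
Step 4 — H = 0.9997 + j0.01862.
Step 5 — Magnitude: |H| = 0.9998 (-0.0 dB); phase: φ = 1.1°.

|H| = 0.9998 (-0.0 dB), φ = 1.1°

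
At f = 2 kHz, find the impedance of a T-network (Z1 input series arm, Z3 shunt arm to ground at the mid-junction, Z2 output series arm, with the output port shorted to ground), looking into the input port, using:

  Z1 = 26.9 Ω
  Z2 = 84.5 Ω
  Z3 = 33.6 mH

Step 1 — Angular frequency: ω = 2π·f = 2π·2000 = 1.257e+04 rad/s.
Step 2 — Component impedances:
  Z1: Z = R = 26.9 Ω
  Z2: Z = R = 84.5 Ω
  Z3: Z = jωL = j·1.257e+04·0.0336 = 0 + j422.2 Ω
Step 3 — With the output port shorted to ground, the output series arm Z2 runs from the junction to ground; the shunt arm Z3 also runs from the junction to ground. They appear in parallel: Z3 || Z2 = 81.25 + j16.26 Ω.
Step 4 — Series with input arm Z1: Z_in = Z1 + (Z3 || Z2) = 108.1 + j16.26 Ω = 109.4∠8.6° Ω.

Z = 108.1 + j16.26 Ω = 109.4∠8.6° Ω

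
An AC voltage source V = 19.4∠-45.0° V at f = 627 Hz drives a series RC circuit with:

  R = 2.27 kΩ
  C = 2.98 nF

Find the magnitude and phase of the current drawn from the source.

Step 1 — Angular frequency: ω = 2π·f = 2π·627 = 3940 rad/s.
Step 2 — Component impedances:
  R: Z = R = 2270 Ω
  C: Z = 1/(jωC) = -j/(ω·C) = 0 - j8.518e+04 Ω
Step 3 — Series combination: Z_total = R + C = 2270 - j8.518e+04 Ω = 8.521e+04∠-88.5° Ω.
Step 4 — Source phasor: V = 19.4∠-45.0° V = 13.72 - j13.72 V.
Step 5 — Ohm's law: I = V / Z_total = (13.72 - j13.72) / (2270 - j8.518e+04) = 0.0001652 + j0.0001566 A.
Step 6 — Convert to polar: |I| = 0.0002277 A, ∠I = 43.5°.

I = 0.0002277∠43.5° A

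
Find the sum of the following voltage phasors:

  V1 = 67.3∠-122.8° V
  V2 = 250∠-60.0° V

Step 1 — Convert each phasor to rectangular form:
  V1 = 67.3·(cos(-122.8°) + j·sin(-122.8°)) = -36.46 - j56.57 V
  V2 = 250·(cos(-60.0°) + j·sin(-60.0°)) = 125 - j216.5 V
Step 2 — Sum components: V_total = 88.54 - j273.1 V.
Step 3 — Convert to polar: |V_total| = 287.1 V, ∠V_total = -72.0°.

V_total = 287.1∠-72.0° V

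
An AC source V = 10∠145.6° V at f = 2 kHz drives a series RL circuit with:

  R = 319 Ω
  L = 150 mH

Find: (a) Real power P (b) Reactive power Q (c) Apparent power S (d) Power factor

Step 1 — Angular frequency: ω = 2π·f = 2π·2000 = 1.257e+04 rad/s.
Step 2 — Component impedances:
  R: Z = R = 319 Ω
  L: Z = jωL = j·1.257e+04·0.15 = 0 + j1885 Ω
Step 3 — Series combination: Z_total = R + L = 319 + j1885 Ω = 1912∠80.4° Ω.
Step 4 — Source phasor: V = 10∠145.6° V = -8.251 + j5.65 V.
Step 5 — Current: I = V / Z = 0.002194 + j0.004749 A = 0.005231∠65.2° A.
Step 6 — Complex power: S = V·I* = 0.008728 + j0.05157 VA.
Step 7 — Real power: P = Re(S) = 0.008728 W.
Step 8 — Reactive power: Q = Im(S) = 0.05157 VAR.
Step 9 — Apparent power: |S| = 0.05231 VA.
Step 10 — Power factor: PF = P/|S| = 0.1669 (lagging).

(a) P = 0.008728 W  (b) Q = 0.05157 VAR  (c) S = 0.05231 VA  (d) PF = 0.1669 (lagging)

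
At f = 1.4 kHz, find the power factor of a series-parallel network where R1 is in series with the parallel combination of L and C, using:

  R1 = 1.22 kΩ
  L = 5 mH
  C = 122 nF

Step 1 — Angular frequency: ω = 2π·f = 2π·1400 = 8796 rad/s.
Step 2 — Component impedances:
  R1: Z = R = 1220 Ω
  L: Z = jωL = j·8796·0.005 = 0 + j43.98 Ω
  C: Z = 1/(jωC) = -j/(ω·C) = 0 - j931.8 Ω
Step 3 — Parallel branch: L || C = 1/(1/L + 1/C) = 0 + j46.16 Ω.
Step 4 — Series with R1: Z_total = R1 + (L || C) = 1220 + j46.16 Ω = 1221∠2.2° Ω.
Step 5 — Power factor: PF = cos(φ) = Re(Z)/|Z| = 1220/1220.9 = 0.9993.
Step 6 — Type: Im(Z) = 46.16 ⇒ lagging (phase φ = 2.2°).

PF = 0.9993 (lagging, φ = 2.2°)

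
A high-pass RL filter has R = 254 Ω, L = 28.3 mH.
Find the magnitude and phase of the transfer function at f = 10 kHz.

Step 1 — Angular frequency: ω = 2π·1e+04 = 6.283e+04 rad/s.
Step 2 — Transfer function: H(jω) = jωL/(R + jωL).
Step 3 — Numerator jωL = j·1778; denominator R + jωL = 254 + j1778.
Step 4 — H = 0.98 + j0.14.
Step 5 — Magnitude: |H| = 0.99 (-0.1 dB); phase: φ = 8.1°.

|H| = 0.99 (-0.1 dB), φ = 8.1°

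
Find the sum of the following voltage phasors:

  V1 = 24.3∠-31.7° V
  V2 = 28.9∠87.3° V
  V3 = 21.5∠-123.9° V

Step 1 — Convert each phasor to rectangular form:
  V1 = 24.3·(cos(-31.7°) + j·sin(-31.7°)) = 20.67 - j12.77 V
  V2 = 28.9·(cos(87.3°) + j·sin(87.3°)) = 1.361 + j28.87 V
  V3 = 21.5·(cos(-123.9°) + j·sin(-123.9°)) = -11.99 - j17.85 V
Step 2 — Sum components: V_total = 10.04 - j1.746 V.
Step 3 — Convert to polar: |V_total| = 10.2 V, ∠V_total = -9.9°.

V_total = 10.2∠-9.9° V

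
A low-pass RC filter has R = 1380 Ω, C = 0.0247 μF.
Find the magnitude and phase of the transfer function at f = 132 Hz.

Step 1 — Angular frequency: ω = 2π·132 = 829.4 rad/s.
Step 2 — Transfer function: H(jω) = 1/(1 + jωRC).
Step 3 — Denominator: 1 + jωRC = 1 + j·829.4·1380·2.47e-08 = 1 + j0.02827.
Step 4 — H = 0.9992 - j0.02825.
Step 5 — Magnitude: |H| = 0.9996 (-0.0 dB); phase: φ = -1.6°.

|H| = 0.9996 (-0.0 dB), φ = -1.6°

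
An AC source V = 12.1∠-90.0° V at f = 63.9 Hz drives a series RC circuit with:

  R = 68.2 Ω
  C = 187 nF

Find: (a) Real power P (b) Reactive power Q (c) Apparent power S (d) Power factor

Step 1 — Angular frequency: ω = 2π·f = 2π·63.9 = 401.5 rad/s.
Step 2 — Component impedances:
  R: Z = R = 68.2 Ω
  C: Z = 1/(jωC) = -j/(ω·C) = 0 - j1.332e+04 Ω
Step 3 — Series combination: Z_total = R + C = 68.2 - j1.332e+04 Ω = 1.332e+04∠-89.7° Ω.
Step 4 — Source phasor: V = 12.1∠-90.0° V = 0 - j12.1 V.
Step 5 — Current: I = V / Z = 0.0009084 - j4.652e-06 A = 0.0009085∠-0.3° A.
Step 6 — Complex power: S = V·I* = 5.628e-05 - j0.01099 VA.
Step 7 — Real power: P = Re(S) = 5.628e-05 W.
Step 8 — Reactive power: Q = Im(S) = -0.01099 VAR.
Step 9 — Apparent power: |S| = 0.01099 VA.
Step 10 — Power factor: PF = P/|S| = 0.00512 (leading).

(a) P = 5.628e-05 W  (b) Q = -0.01099 VAR  (c) S = 0.01099 VA  (d) PF = 0.00512 (leading)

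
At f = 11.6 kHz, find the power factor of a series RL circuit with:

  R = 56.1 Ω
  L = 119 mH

Step 1 — Angular frequency: ω = 2π·f = 2π·1.16e+04 = 7.288e+04 rad/s.
Step 2 — Component impedances:
  R: Z = R = 56.1 Ω
  L: Z = jωL = j·7.288e+04·0.119 = 0 + j8673 Ω
Step 3 — Series combination: Z_total = R + L = 56.1 + j8673 Ω = 8673∠89.6° Ω.
Step 4 — Power factor: PF = cos(φ) = Re(Z)/|Z| = 56.1/8673 = 0.006468.
Step 5 — Type: Im(Z) = 8673 ⇒ lagging (phase φ = 89.6°).

PF = 0.006468 (lagging, φ = 89.6°)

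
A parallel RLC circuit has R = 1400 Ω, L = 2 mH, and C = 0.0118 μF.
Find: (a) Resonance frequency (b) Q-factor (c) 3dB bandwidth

Step 1 — Resonance: ω₀ = 1/√(LC) = 1/√(0.002·1.18e-08) = 2.058e+05 rad/s.
Step 2 — f₀ = ω₀/(2π) = 3.276e+04 Hz.
Step 3 — Parallel Q: Q = R/(ω₀L) = 1400/(2.058e+05·0.002) = 3.401.
Step 4 — Bandwidth: Δω = ω₀/Q = 6.053e+04 rad/s; BW = Δω/(2π) = 9634 Hz.

(a) f₀ = 3.276e+04 Hz  (b) Q = 3.401  (c) BW = 9634 Hz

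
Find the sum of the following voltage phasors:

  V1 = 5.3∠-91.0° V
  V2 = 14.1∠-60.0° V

Step 1 — Convert each phasor to rectangular form:
  V1 = 5.3·(cos(-91.0°) + j·sin(-91.0°)) = -0.0925 - j5.299 V
  V2 = 14.1·(cos(-60.0°) + j·sin(-60.0°)) = 7.05 - j12.21 V
Step 2 — Sum components: V_total = 6.958 - j17.51 V.
Step 3 — Convert to polar: |V_total| = 18.84 V, ∠V_total = -68.3°.

V_total = 18.84∠-68.3° V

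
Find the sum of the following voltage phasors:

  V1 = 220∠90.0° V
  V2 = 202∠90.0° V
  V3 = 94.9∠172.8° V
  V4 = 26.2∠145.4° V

Step 1 — Convert each phasor to rectangular form:
  V1 = 220·(cos(90.0°) + j·sin(90.0°)) = 0 + j220 V
  V2 = 202·(cos(90.0°) + j·sin(90.0°)) = 0 + j202 V
  V3 = 94.9·(cos(172.8°) + j·sin(172.8°)) = -94.15 + j11.89 V
  V4 = 26.2·(cos(145.4°) + j·sin(145.4°)) = -21.57 + j14.88 V
Step 2 — Sum components: V_total = -115.7 + j448.8 V.
Step 3 — Convert to polar: |V_total| = 463.5 V, ∠V_total = 104.5°.

V_total = 463.5∠104.5° V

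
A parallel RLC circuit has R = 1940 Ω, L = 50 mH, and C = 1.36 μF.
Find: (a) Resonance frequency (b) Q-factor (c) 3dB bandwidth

Step 1 — Resonance: ω₀ = 1/√(LC) = 1/√(0.05·1.36e-06) = 3835 rad/s.
Step 2 — f₀ = ω₀/(2π) = 610.3 Hz.
Step 3 — Parallel Q: Q = R/(ω₀L) = 1940/(3835·0.05) = 10.12.
Step 4 — Bandwidth: Δω = ω₀/Q = 379 rad/s; BW = Δω/(2π) = 60.32 Hz.

(a) f₀ = 610.3 Hz  (b) Q = 10.12  (c) BW = 60.32 Hz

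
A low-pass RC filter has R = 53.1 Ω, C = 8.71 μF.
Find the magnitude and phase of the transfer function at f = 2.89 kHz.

Step 1 — Angular frequency: ω = 2π·2890 = 1.816e+04 rad/s.
Step 2 — Transfer function: H(jω) = 1/(1 + jωRC).
Step 3 — Denominator: 1 + jωRC = 1 + j·1.816e+04·53.1·8.71e-06 = 1 + j8.398.
Step 4 — H = 0.01398 - j0.1174.
Step 5 — Magnitude: |H| = 0.1182 (-18.5 dB); phase: φ = -83.2°.

|H| = 0.1182 (-18.5 dB), φ = -83.2°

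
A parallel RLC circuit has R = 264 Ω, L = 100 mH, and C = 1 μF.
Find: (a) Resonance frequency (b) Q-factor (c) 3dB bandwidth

Step 1 — Resonance: ω₀ = 1/√(LC) = 1/√(0.1·1e-06) = 3162 rad/s.
Step 2 — f₀ = ω₀/(2π) = 503.3 Hz.
Step 3 — Parallel Q: Q = R/(ω₀L) = 264/(3162·0.1) = 0.8348.
Step 4 — Bandwidth: Δω = ω₀/Q = 3788 rad/s; BW = Δω/(2π) = 602.9 Hz.

(a) f₀ = 503.3 Hz  (b) Q = 0.8348  (c) BW = 602.9 Hz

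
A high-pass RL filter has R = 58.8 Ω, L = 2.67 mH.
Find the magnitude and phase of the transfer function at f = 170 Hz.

Step 1 — Angular frequency: ω = 2π·170 = 1068 rad/s.
Step 2 — Transfer function: H(jω) = jωL/(R + jωL).
Step 3 — Numerator jωL = j·2.852; denominator R + jωL = 58.8 + j2.852.
Step 4 — H = 0.002347 + j0.04839.
Step 5 — Magnitude: |H| = 0.04845 (-26.3 dB); phase: φ = 87.2°.

|H| = 0.04845 (-26.3 dB), φ = 87.2°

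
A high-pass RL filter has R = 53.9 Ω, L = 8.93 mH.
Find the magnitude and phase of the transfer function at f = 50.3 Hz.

Step 1 — Angular frequency: ω = 2π·50.3 = 316 rad/s.
Step 2 — Transfer function: H(jω) = jωL/(R + jωL).
Step 3 — Numerator jωL = j·2.822; denominator R + jωL = 53.9 + j2.822.
Step 4 — H = 0.002734 + j0.05222.
Step 5 — Magnitude: |H| = 0.05229 (-25.6 dB); phase: φ = 87.0°.

|H| = 0.05229 (-25.6 dB), φ = 87.0°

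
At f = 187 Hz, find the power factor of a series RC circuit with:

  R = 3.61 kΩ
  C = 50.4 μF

Step 1 — Angular frequency: ω = 2π·f = 2π·187 = 1175 rad/s.
Step 2 — Component impedances:
  R: Z = R = 3610 Ω
  C: Z = 1/(jωC) = -j/(ω·C) = 0 - j16.89 Ω
Step 3 — Series combination: Z_total = R + C = 3610 - j16.89 Ω = 3610∠-0.3° Ω.
Step 4 — Power factor: PF = cos(φ) = Re(Z)/|Z| = 3610/3610 = 1.
Step 5 — Type: Im(Z) = -16.89 ⇒ leading (phase φ = -0.3°).

PF = 1 (leading, φ = -0.3°)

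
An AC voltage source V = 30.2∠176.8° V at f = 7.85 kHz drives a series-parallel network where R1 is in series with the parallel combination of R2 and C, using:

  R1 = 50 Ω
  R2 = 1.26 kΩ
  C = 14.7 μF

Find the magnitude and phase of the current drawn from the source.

Step 1 — Angular frequency: ω = 2π·f = 2π·7850 = 4.932e+04 rad/s.
Step 2 — Component impedances:
  R1: Z = R = 50 Ω
  R2: Z = R = 1260 Ω
  C: Z = 1/(jωC) = -j/(ω·C) = 0 - j1.379 Ω
Step 3 — Parallel branch: R2 || C = 1/(1/R2 + 1/C) = 0.00151 - j1.379 Ω.
Step 4 — Series with R1: Z_total = R1 + (R2 || C) = 50 - j1.379 Ω = 50.02∠-1.6° Ω.
Step 5 — Source phasor: V = 30.2∠176.8° V = -30.15 + j1.686 V.
Step 6 — Ohm's law: I = V / Z_total = (-30.15 + j1.686) / (50 - j1.379) = -0.6035 + j0.01707 A.
Step 7 — Convert to polar: |I| = 0.6038 A, ∠I = 178.4°.

I = 0.6038∠178.4° A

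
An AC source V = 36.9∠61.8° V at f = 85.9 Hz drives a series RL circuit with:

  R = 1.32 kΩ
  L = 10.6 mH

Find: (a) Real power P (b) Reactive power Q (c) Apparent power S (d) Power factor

Step 1 — Angular frequency: ω = 2π·f = 2π·85.9 = 539.7 rad/s.
Step 2 — Component impedances:
  R: Z = R = 1320 Ω
  L: Z = jωL = j·539.7·0.0106 = 0 + j5.721 Ω
Step 3 — Series combination: Z_total = R + L = 1320 + j5.721 Ω = 1320∠0.2° Ω.
Step 4 — Source phasor: V = 36.9∠61.8° V = 17.44 + j32.52 V.
Step 5 — Current: I = V / Z = 0.01332 + j0.02458 A = 0.02795∠61.6° A.
Step 6 — Complex power: S = V·I* = 1.032 + j0.004471 VA.
Step 7 — Real power: P = Re(S) = 1.032 W.
Step 8 — Reactive power: Q = Im(S) = 0.004471 VAR.
Step 9 — Apparent power: |S| = 1.032 VA.
Step 10 — Power factor: PF = P/|S| = 1 (lagging).

(a) P = 1.032 W  (b) Q = 0.004471 VAR  (c) S = 1.032 VA  (d) PF = 1 (lagging)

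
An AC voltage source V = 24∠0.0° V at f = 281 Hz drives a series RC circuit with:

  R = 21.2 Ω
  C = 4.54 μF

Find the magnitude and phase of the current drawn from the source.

Step 1 — Angular frequency: ω = 2π·f = 2π·281 = 1766 rad/s.
Step 2 — Component impedances:
  R: Z = R = 21.2 Ω
  C: Z = 1/(jωC) = -j/(ω·C) = 0 - j124.8 Ω
Step 3 — Series combination: Z_total = R + C = 21.2 - j124.8 Ω = 126.5∠-80.4° Ω.
Step 4 — Source phasor: V = 24∠0.0° V = 24 V.
Step 5 — Ohm's law: I = V / Z_total = (24) / (21.2 - j124.8) = 0.03177 + j0.187 A.
Step 6 — Convert to polar: |I| = 0.1897 A, ∠I = 80.4°.

I = 0.1897∠80.4° A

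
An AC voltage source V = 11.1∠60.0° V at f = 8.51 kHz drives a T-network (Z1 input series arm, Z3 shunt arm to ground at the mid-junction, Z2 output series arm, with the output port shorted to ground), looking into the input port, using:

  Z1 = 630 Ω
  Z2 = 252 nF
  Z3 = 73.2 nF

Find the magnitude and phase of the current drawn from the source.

Step 1 — Angular frequency: ω = 2π·f = 2π·8510 = 5.347e+04 rad/s.
Step 2 — Component impedances:
  Z1: Z = R = 630 Ω
  Z2: Z = 1/(jωC) = -j/(ω·C) = 0 - j74.21 Ω
  Z3: Z = 1/(jωC) = -j/(ω·C) = 0 - j255.5 Ω
Step 3 — With the output port shorted to ground, the output series arm Z2 runs from the junction to ground; the shunt arm Z3 also runs from the junction to ground. They appear in parallel: Z3 || Z2 = 0 - j57.51 Ω.
Step 4 — Series with input arm Z1: Z_in = Z1 + (Z3 || Z2) = 630 - j57.51 Ω = 632.6∠-5.2° Ω.
Step 5 — Source phasor: V = 11.1∠60.0° V = 5.55 + j9.613 V.
Step 6 — Ohm's law: I = V / Z_total = (5.55 + j9.613) / (630 - j57.51) = 0.007355 + j0.01593 A.
Step 7 — Convert to polar: |I| = 0.01755 A, ∠I = 65.2°.

I = 0.01755∠65.2° A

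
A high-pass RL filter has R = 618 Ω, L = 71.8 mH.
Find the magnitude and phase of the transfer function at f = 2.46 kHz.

Step 1 — Angular frequency: ω = 2π·2460 = 1.546e+04 rad/s.
Step 2 — Transfer function: H(jω) = jωL/(R + jωL).
Step 3 — Numerator jωL = j·1110; denominator R + jωL = 618 + j1110.
Step 4 — H = 0.7633 + j0.4251.
Step 5 — Magnitude: |H| = 0.8737 (-1.2 dB); phase: φ = 29.1°.

|H| = 0.8737 (-1.2 dB), φ = 29.1°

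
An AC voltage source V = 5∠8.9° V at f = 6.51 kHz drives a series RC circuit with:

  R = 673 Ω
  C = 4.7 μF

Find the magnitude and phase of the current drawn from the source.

Step 1 — Angular frequency: ω = 2π·f = 2π·6510 = 4.09e+04 rad/s.
Step 2 — Component impedances:
  R: Z = R = 673 Ω
  C: Z = 1/(jωC) = -j/(ω·C) = 0 - j5.202 Ω
Step 3 — Series combination: Z_total = R + C = 673 - j5.202 Ω = 673∠-0.4° Ω.
Step 4 — Source phasor: V = 5∠8.9° V = 4.94 + j0.7736 V.
Step 5 — Ohm's law: I = V / Z_total = (4.94 + j0.7736) / (673 - j5.202) = 0.007331 + j0.001206 A.
Step 6 — Convert to polar: |I| = 0.007429 A, ∠I = 9.3°.

I = 0.007429∠9.3° A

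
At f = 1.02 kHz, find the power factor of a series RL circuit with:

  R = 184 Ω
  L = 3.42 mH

Step 1 — Angular frequency: ω = 2π·f = 2π·1020 = 6409 rad/s.
Step 2 — Component impedances:
  R: Z = R = 184 Ω
  L: Z = jωL = j·6409·0.00342 = 0 + j21.92 Ω
Step 3 — Series combination: Z_total = R + L = 184 + j21.92 Ω = 185.3∠6.8° Ω.
Step 4 — Power factor: PF = cos(φ) = Re(Z)/|Z| = 184/185.3 = 0.993.
Step 5 — Type: Im(Z) = 21.92 ⇒ lagging (phase φ = 6.8°).

PF = 0.993 (lagging, φ = 6.8°)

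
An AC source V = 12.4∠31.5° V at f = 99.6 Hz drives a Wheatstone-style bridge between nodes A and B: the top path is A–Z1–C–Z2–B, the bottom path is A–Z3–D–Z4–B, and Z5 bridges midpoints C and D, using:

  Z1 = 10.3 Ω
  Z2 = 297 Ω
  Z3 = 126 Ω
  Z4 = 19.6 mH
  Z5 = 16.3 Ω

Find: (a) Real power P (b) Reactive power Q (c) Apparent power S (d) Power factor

Step 1 — Angular frequency: ω = 2π·f = 2π·99.6 = 625.8 rad/s.
Step 2 — Component impedances:
  Z1: Z = R = 10.3 Ω
  Z2: Z = R = 297 Ω
  Z3: Z = R = 126 Ω
  Z4: Z = jωL = j·625.8·0.0196 = 0 + j12.27 Ω
  Z5: Z = R = 16.3 Ω
Step 3 — Bridge requires nodal analysis (the Z5 bridge couples midpoints C and D, so the two paths cannot be reduced to a simple series/parallel combination). Setting node B to ground and injecting 1 A at node A, the 3-node admittance system at A, C, D solves to V_A = Z_AB = 21.82 + j11.21 Ω = 24.53∠27.2° Ω.
Step 4 — Source phasor: V = 12.4∠31.5° V = 10.57 + j6.479 V.
Step 5 — Current: I = V / Z = 0.504 + j0.03797 A = 0.5054∠4.3° A.
Step 6 — Complex power: S = V·I* = 5.574 + j2.864 VA.
Step 7 — Real power: P = Re(S) = 5.574 W.
Step 8 — Reactive power: Q = Im(S) = 2.864 VAR.
Step 9 — Apparent power: |S| = 6.267 VA.
Step 10 — Power factor: PF = P/|S| = 0.8895 (lagging).

(a) P = 5.574 W  (b) Q = 2.864 VAR  (c) S = 6.267 VA  (d) PF = 0.8895 (lagging)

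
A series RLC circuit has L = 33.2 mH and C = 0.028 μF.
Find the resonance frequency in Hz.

Step 1 — Resonance condition Im(Z)=0 gives ω₀ = 1/√(LC).
Step 2 — ω₀ = 1/√(0.0332·2.8e-08) = 3.28e+04 rad/s.
Step 3 — f₀ = ω₀/(2π) = 5220 Hz.

f₀ = 5220 Hz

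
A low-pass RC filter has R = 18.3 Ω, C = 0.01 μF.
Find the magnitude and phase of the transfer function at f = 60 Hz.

Step 1 — Angular frequency: ω = 2π·60 = 377 rad/s.
Step 2 — Transfer function: H(jω) = 1/(1 + jωRC).
Step 3 — Denominator: 1 + jωRC = 1 + j·377·18.3·1e-08 = 1 + j6.899e-05.
Step 4 — H = 1 - j6.899e-05.
Step 5 — Magnitude: |H| = 1 (-0.0 dB); phase: φ = -0.0°.

|H| = 1 (-0.0 dB), φ = -0.0°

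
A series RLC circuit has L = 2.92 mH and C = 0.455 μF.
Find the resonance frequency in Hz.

Step 1 — Resonance condition Im(Z)=0 gives ω₀ = 1/√(LC).
Step 2 — ω₀ = 1/√(0.00292·4.55e-07) = 2.743e+04 rad/s.
Step 3 — f₀ = ω₀/(2π) = 4366 Hz.

f₀ = 4366 Hz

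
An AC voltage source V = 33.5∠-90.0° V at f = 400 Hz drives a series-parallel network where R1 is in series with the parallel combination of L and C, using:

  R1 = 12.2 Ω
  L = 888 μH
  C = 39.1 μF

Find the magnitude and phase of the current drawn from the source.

Step 1 — Angular frequency: ω = 2π·f = 2π·400 = 2513 rad/s.
Step 2 — Component impedances:
  R1: Z = R = 12.2 Ω
  L: Z = jωL = j·2513·0.000888 = 0 + j2.232 Ω
  C: Z = 1/(jωC) = -j/(ω·C) = 0 - j10.18 Ω
Step 3 — Parallel branch: L || C = 1/(1/L + 1/C) = 0 + j2.859 Ω.
Step 4 — Series with R1: Z_total = R1 + (L || C) = 12.2 + j2.859 Ω = 12.53∠13.2° Ω.
Step 5 — Source phasor: V = 33.5∠-90.0° V = 0 - j33.5 V.
Step 6 — Ohm's law: I = V / Z_total = (0 - j33.5) / (12.2 + j2.859) = -0.6099 - j2.603 A.
Step 7 — Convert to polar: |I| = 2.673 A, ∠I = -103.2°.

I = 2.673∠-103.2° A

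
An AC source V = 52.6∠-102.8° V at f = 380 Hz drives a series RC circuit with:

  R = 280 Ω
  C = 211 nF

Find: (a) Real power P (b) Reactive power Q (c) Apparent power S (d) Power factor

Step 1 — Angular frequency: ω = 2π·f = 2π·380 = 2388 rad/s.
Step 2 — Component impedances:
  R: Z = R = 280 Ω
  C: Z = 1/(jωC) = -j/(ω·C) = 0 - j1985 Ω
Step 3 — Series combination: Z_total = R + C = 280 - j1985 Ω = 2005∠-82.0° Ω.
Step 4 — Source phasor: V = 52.6∠-102.8° V = -11.65 - j51.29 V.
Step 5 — Current: I = V / Z = 0.02452 - j0.00933 A = 0.02624∠-20.8° A.
Step 6 — Complex power: S = V·I* = 0.1928 - j1.367 VA.
Step 7 — Real power: P = Re(S) = 0.1928 W.
Step 8 — Reactive power: Q = Im(S) = -1.367 VAR.
Step 9 — Apparent power: |S| = 1.38 VA.
Step 10 — Power factor: PF = P/|S| = 0.1397 (leading).

(a) P = 0.1928 W  (b) Q = -1.367 VAR  (c) S = 1.38 VA  (d) PF = 0.1397 (leading)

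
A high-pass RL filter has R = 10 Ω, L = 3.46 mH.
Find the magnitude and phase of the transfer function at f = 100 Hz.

Step 1 — Angular frequency: ω = 2π·100 = 628.3 rad/s.
Step 2 — Transfer function: H(jω) = jωL/(R + jωL).
Step 3 — Numerator jωL = j·2.174; denominator R + jωL = 10 + j2.174.
Step 4 — H = 0.04513 + j0.2076.
Step 5 — Magnitude: |H| = 0.2124 (-13.5 dB); phase: φ = 77.7°.

|H| = 0.2124 (-13.5 dB), φ = 77.7°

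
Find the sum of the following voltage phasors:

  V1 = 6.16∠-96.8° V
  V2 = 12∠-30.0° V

Step 1 — Convert each phasor to rectangular form:
  V1 = 6.16·(cos(-96.8°) + j·sin(-96.8°)) = -0.7294 - j6.117 V
  V2 = 12·(cos(-30.0°) + j·sin(-30.0°)) = 10.39 - j6 V
Step 2 — Sum components: V_total = 9.663 - j12.12 V.
Step 3 — Convert to polar: |V_total| = 15.5 V, ∠V_total = -51.4°.

V_total = 15.5∠-51.4° V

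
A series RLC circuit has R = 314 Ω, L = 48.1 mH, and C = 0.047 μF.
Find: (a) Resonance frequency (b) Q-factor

Step 1 — Resonance condition Im(Z)=0 gives ω₀ = 1/√(LC).
Step 2 — ω₀ = 1/√(0.0481·4.7e-08) = 2.103e+04 rad/s.
Step 3 — f₀ = ω₀/(2π) = 3347 Hz.
Step 4 — Series Q: Q = ω₀L/R = 2.103e+04·0.0481/314 = 3.222.

(a) f₀ = 3347 Hz  (b) Q = 3.222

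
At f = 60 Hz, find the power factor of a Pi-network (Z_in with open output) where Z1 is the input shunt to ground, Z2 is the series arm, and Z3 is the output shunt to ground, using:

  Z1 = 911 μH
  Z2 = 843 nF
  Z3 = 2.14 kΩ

Step 1 — Angular frequency: ω = 2π·f = 2π·60 = 377 rad/s.
Step 2 — Component impedances:
  Z1: Z = jωL = j·377·0.000911 = 0 + j0.3434 Ω
  Z2: Z = 1/(jωC) = -j/(ω·C) = 0 - j3147 Ω
  Z3: Z = R = 2140 Ω
Step 3 — With open output, the series arm Z2 and the output shunt Z3 appear in series to ground: Z2 + Z3 = 2140 - j3147 Ω.
Step 4 — Parallel with input shunt Z1: Z_in = Z1 || (Z2 + Z3) = 1.743e-05 + j0.3435 Ω = 0.3435∠90.0° Ω.
Step 5 — Power factor: PF = cos(φ) = Re(Z)/|Z| = 1.7434e-05/0.34346 = 5.076e-05.
Step 6 — Type: Im(Z) = 0.3435 ⇒ lagging (phase φ = 90.0°).

PF = 5.076e-05 (lagging, φ = 90.0°)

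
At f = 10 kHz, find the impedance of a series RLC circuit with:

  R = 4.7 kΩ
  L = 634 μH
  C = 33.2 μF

Step 1 — Angular frequency: ω = 2π·f = 2π·1e+04 = 6.283e+04 rad/s.
Step 2 — Component impedances:
  R: Z = R = 4700 Ω
  L: Z = jωL = j·6.283e+04·0.000634 = 0 + j39.84 Ω
  C: Z = 1/(jωC) = -j/(ω·C) = 0 - j0.4794 Ω
Step 3 — Series combination: Z_total = R + L + C = 4700 + j39.36 Ω = 4700∠0.5° Ω.

Z = 4700 + j39.36 Ω = 4700∠0.5° Ω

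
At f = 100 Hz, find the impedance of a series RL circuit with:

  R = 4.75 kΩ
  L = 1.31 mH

Step 1 — Angular frequency: ω = 2π·f = 2π·100 = 628.3 rad/s.
Step 2 — Component impedances:
  R: Z = R = 4750 Ω
  L: Z = jωL = j·628.3·0.00131 = 0 + j0.8231 Ω
Step 3 — Series combination: Z_total = R + L = 4750 + j0.8231 Ω = 4750∠0.0° Ω.

Z = 4750 + j0.8231 Ω = 4750∠0.0° Ω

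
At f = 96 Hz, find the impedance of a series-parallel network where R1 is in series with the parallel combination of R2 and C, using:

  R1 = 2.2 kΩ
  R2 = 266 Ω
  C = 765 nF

Step 1 — Angular frequency: ω = 2π·f = 2π·96 = 603.2 rad/s.
Step 2 — Component impedances:
  R1: Z = R = 2200 Ω
  R2: Z = R = 266 Ω
  C: Z = 1/(jωC) = -j/(ω·C) = 0 - j2167 Ω
Step 3 — Parallel branch: R2 || C = 1/(1/R2 + 1/C) = 262.1 - j32.16 Ω.
Step 4 — Series with R1: Z_total = R1 + (R2 || C) = 2462 - j32.16 Ω = 2462∠-0.7° Ω.

Z = 2462 - j32.16 Ω = 2462∠-0.7° Ω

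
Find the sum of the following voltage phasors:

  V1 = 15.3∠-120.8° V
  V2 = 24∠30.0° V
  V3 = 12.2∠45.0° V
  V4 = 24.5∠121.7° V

Step 1 — Convert each phasor to rectangular form:
  V1 = 15.3·(cos(-120.8°) + j·sin(-120.8°)) = -7.834 - j13.14 V
  V2 = 24·(cos(30.0°) + j·sin(30.0°)) = 20.78 + j12 V
  V3 = 12.2·(cos(45.0°) + j·sin(45.0°)) = 8.627 + j8.627 V
  V4 = 24.5·(cos(121.7°) + j·sin(121.7°)) = -12.87 + j20.84 V
Step 2 — Sum components: V_total = 8.703 + j28.33 V.
Step 3 — Convert to polar: |V_total| = 29.64 V, ∠V_total = 72.9°.

V_total = 29.64∠72.9° V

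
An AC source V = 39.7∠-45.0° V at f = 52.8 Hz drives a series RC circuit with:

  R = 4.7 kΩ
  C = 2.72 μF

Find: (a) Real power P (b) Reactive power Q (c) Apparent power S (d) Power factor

Step 1 — Angular frequency: ω = 2π·f = 2π·52.8 = 331.8 rad/s.
Step 2 — Component impedances:
  R: Z = R = 4700 Ω
  C: Z = 1/(jωC) = -j/(ω·C) = 0 - j1108 Ω
Step 3 — Series combination: Z_total = R + C = 4700 - j1108 Ω = 4829∠-13.3° Ω.
Step 4 — Source phasor: V = 39.7∠-45.0° V = 28.07 - j28.07 V.
Step 5 — Current: I = V / Z = 0.006992 - j0.004324 A = 0.008221∠-31.7° A.
Step 6 — Complex power: S = V·I* = 0.3177 - j0.0749 VA.
Step 7 — Real power: P = Re(S) = 0.3177 W.
Step 8 — Reactive power: Q = Im(S) = -0.0749 VAR.
Step 9 — Apparent power: |S| = 0.3264 VA.
Step 10 — Power factor: PF = P/|S| = 0.9733 (leading).

(a) P = 0.3177 W  (b) Q = -0.0749 VAR  (c) S = 0.3264 VA  (d) PF = 0.9733 (leading)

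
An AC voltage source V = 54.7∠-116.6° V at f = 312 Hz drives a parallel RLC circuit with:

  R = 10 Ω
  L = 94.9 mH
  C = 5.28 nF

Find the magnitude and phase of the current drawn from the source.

Step 1 — Angular frequency: ω = 2π·f = 2π·312 = 1960 rad/s.
Step 2 — Component impedances:
  R: Z = R = 10 Ω
  L: Z = jωL = j·1960·0.0949 = 0 + j186 Ω
  C: Z = 1/(jωC) = -j/(ω·C) = 0 - j9.661e+04 Ω
Step 3 — Parallel combination: 1/Z_total = 1/R + 1/L + 1/C; Z_total = 9.971 + j0.535 Ω = 9.986∠3.1° Ω.
Step 4 — Source phasor: V = 54.7∠-116.6° V = -24.49 - j48.91 V.
Step 5 — Ohm's law: I = V / Z_total = (-24.49 - j48.91) / (9.971 + j0.535) = -2.712 - j4.76 A.
Step 6 — Convert to polar: |I| = 5.478 A, ∠I = -119.7°.

I = 5.478∠-119.7° A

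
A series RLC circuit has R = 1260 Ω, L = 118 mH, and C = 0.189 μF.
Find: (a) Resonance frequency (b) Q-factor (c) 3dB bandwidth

Step 1 — Resonance: ω₀ = 1/√(LC) = 1/√(0.118·1.89e-07) = 6696 rad/s.
Step 2 — f₀ = ω₀/(2π) = 1066 Hz.
Step 3 — Series Q: Q = ω₀L/R = 6696·0.118/1260 = 0.6271.
Step 4 — Bandwidth: Δω = ω₀/Q = 1.068e+04 rad/s; BW = Δω/(2π) = 1699 Hz.

(a) f₀ = 1066 Hz  (b) Q = 0.6271  (c) BW = 1699 Hz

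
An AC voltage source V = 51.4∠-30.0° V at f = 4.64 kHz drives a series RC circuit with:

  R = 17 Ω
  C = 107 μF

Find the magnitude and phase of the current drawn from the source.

Step 1 — Angular frequency: ω = 2π·f = 2π·4640 = 2.915e+04 rad/s.
Step 2 — Component impedances:
  R: Z = R = 17 Ω
  C: Z = 1/(jωC) = -j/(ω·C) = 0 - j0.3206 Ω
Step 3 — Series combination: Z_total = R + C = 17 - j0.3206 Ω = 17∠-1.1° Ω.
Step 4 — Source phasor: V = 51.4∠-30.0° V = 44.51 - j25.7 V.
Step 5 — Ohm's law: I = V / Z_total = (44.51 - j25.7) / (17 - j0.3206) = 2.646 - j1.462 A.
Step 6 — Convert to polar: |I| = 3.023 A, ∠I = -28.9°.

I = 3.023∠-28.9° A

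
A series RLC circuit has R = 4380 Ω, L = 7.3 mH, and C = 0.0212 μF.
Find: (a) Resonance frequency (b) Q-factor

Step 1 — Resonance condition Im(Z)=0 gives ω₀ = 1/√(LC).
Step 2 — ω₀ = 1/√(0.0073·2.12e-08) = 8.038e+04 rad/s.
Step 3 — f₀ = ω₀/(2π) = 1.279e+04 Hz.
Step 4 — Series Q: Q = ω₀L/R = 8.038e+04·0.0073/4380 = 0.134.

(a) f₀ = 1.279e+04 Hz  (b) Q = 0.134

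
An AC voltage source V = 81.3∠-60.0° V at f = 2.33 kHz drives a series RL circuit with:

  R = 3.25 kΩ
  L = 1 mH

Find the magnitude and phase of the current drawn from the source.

Step 1 — Angular frequency: ω = 2π·f = 2π·2330 = 1.464e+04 rad/s.
Step 2 — Component impedances:
  R: Z = R = 3250 Ω
  L: Z = jωL = j·1.464e+04·0.001 = 0 + j14.64 Ω
Step 3 — Series combination: Z_total = R + L = 3250 + j14.64 Ω = 3250∠0.3° Ω.
Step 4 — Source phasor: V = 81.3∠-60.0° V = 40.65 - j70.41 V.
Step 5 — Ohm's law: I = V / Z_total = (40.65 - j70.41) / (3250 + j14.64) = 0.01241 - j0.02172 A.
Step 6 — Convert to polar: |I| = 0.02502 A, ∠I = -60.3°.

I = 0.02502∠-60.3° A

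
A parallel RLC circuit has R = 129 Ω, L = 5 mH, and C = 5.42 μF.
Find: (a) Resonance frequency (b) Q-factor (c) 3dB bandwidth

Step 1 — Resonance: ω₀ = 1/√(LC) = 1/√(0.005·5.42e-06) = 6075 rad/s.
Step 2 — f₀ = ω₀/(2π) = 966.8 Hz.
Step 3 — Parallel Q: Q = R/(ω₀L) = 129/(6075·0.005) = 4.247.
Step 4 — Bandwidth: Δω = ω₀/Q = 1430 rad/s; BW = Δω/(2π) = 227.6 Hz.

(a) f₀ = 966.8 Hz  (b) Q = 4.247  (c) BW = 227.6 Hz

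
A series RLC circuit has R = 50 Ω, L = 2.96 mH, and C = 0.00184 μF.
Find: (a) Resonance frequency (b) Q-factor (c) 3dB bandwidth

Step 1 — Resonance: ω₀ = 1/√(LC) = 1/√(0.00296·1.84e-09) = 4.285e+05 rad/s.
Step 2 — f₀ = ω₀/(2π) = 6.82e+04 Hz.
Step 3 — Series Q: Q = ω₀L/R = 4.285e+05·0.00296/50 = 25.37.
Step 4 — Bandwidth: Δω = ω₀/Q = 1.689e+04 rad/s; BW = Δω/(2π) = 2688 Hz.

(a) f₀ = 6.82e+04 Hz  (b) Q = 25.37  (c) BW = 2688 Hz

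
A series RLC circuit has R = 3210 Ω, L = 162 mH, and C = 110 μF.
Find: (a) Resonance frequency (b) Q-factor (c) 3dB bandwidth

Step 1 — Resonance: ω₀ = 1/√(LC) = 1/√(0.162·0.00011) = 236.9 rad/s.
Step 2 — f₀ = ω₀/(2π) = 37.7 Hz.
Step 3 — Series Q: Q = ω₀L/R = 236.9·0.162/3210 = 0.01196.
Step 4 — Bandwidth: Δω = ω₀/Q = 1.981e+04 rad/s; BW = Δω/(2π) = 3154 Hz.

(a) f₀ = 37.7 Hz  (b) Q = 0.01196  (c) BW = 3154 Hz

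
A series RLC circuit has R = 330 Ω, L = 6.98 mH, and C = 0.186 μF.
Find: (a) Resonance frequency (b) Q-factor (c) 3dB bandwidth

Step 1 — Resonance: ω₀ = 1/√(LC) = 1/√(0.00698·1.86e-07) = 2.775e+04 rad/s.
Step 2 — f₀ = ω₀/(2π) = 4417 Hz.
Step 3 — Series Q: Q = ω₀L/R = 2.775e+04·0.00698/330 = 0.587.
Step 4 — Bandwidth: Δω = ω₀/Q = 4.728e+04 rad/s; BW = Δω/(2π) = 7525 Hz.

(a) f₀ = 4417 Hz  (b) Q = 0.587  (c) BW = 7525 Hz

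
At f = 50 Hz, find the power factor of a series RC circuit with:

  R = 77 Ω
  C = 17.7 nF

Step 1 — Angular frequency: ω = 2π·f = 2π·50 = 314.2 rad/s.
Step 2 — Component impedances:
  R: Z = R = 77 Ω
  C: Z = 1/(jωC) = -j/(ω·C) = 0 - j1.798e+05 Ω
Step 3 — Series combination: Z_total = R + C = 77 - j1.798e+05 Ω = 1.798e+05∠-90.0° Ω.
Step 4 — Power factor: PF = cos(φ) = Re(Z)/|Z| = 77/1.7984e+05 = 0.0004282.
Step 5 — Type: Im(Z) = -1.798e+05 ⇒ leading (phase φ = -90.0°).

PF = 0.0004282 (leading, φ = -90.0°)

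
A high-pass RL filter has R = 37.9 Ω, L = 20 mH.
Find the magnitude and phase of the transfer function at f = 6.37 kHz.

Step 1 — Angular frequency: ω = 2π·6370 = 4.002e+04 rad/s.
Step 2 — Transfer function: H(jω) = jωL/(R + jωL).
Step 3 — Numerator jωL = j·800.5; denominator R + jωL = 37.9 + j800.5.
Step 4 — H = 0.9978 + j0.04724.
Step 5 — Magnitude: |H| = 0.9989 (-0.0 dB); phase: φ = 2.7°.

|H| = 0.9989 (-0.0 dB), φ = 2.7°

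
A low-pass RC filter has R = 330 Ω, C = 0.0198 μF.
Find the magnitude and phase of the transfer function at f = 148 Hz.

Step 1 — Angular frequency: ω = 2π·148 = 929.9 rad/s.
Step 2 — Transfer function: H(jω) = 1/(1 + jωRC).
Step 3 — Denominator: 1 + jωRC = 1 + j·929.9·330·1.98e-08 = 1 + j0.006076.
Step 4 — H = 1 - j0.006076.
Step 5 — Magnitude: |H| = 1 (-0.0 dB); phase: φ = -0.3°.

|H| = 1 (-0.0 dB), φ = -0.3°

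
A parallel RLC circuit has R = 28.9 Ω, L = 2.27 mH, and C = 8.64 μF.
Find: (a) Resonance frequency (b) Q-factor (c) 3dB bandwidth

Step 1 — Resonance: ω₀ = 1/√(LC) = 1/√(0.00227·8.64e-06) = 7141 rad/s.
Step 2 — f₀ = ω₀/(2π) = 1136 Hz.
Step 3 — Parallel Q: Q = R/(ω₀L) = 28.9/(7141·0.00227) = 1.783.
Step 4 — Bandwidth: Δω = ω₀/Q = 4005 rad/s; BW = Δω/(2π) = 637.4 Hz.

(a) f₀ = 1136 Hz  (b) Q = 1.783  (c) BW = 637.4 Hz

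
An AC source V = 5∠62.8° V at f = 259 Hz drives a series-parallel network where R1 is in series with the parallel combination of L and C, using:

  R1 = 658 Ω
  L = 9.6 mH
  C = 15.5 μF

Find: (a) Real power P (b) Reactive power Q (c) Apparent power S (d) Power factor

Step 1 — Angular frequency: ω = 2π·f = 2π·259 = 1627 rad/s.
Step 2 — Component impedances:
  R1: Z = R = 658 Ω
  L: Z = jωL = j·1627·0.0096 = 0 + j15.62 Ω
  C: Z = 1/(jωC) = -j/(ω·C) = 0 - j39.65 Ω
Step 3 — Parallel branch: L || C = 1/(1/L + 1/C) = 0 + j25.78 Ω.
Step 4 — Series with R1: Z_total = R1 + (L || C) = 658 + j25.78 Ω = 658.5∠2.2° Ω.
Step 5 — Source phasor: V = 5∠62.8° V = 2.285 + j4.447 V.
Step 6 — Current: I = V / Z = 0.003732 + j0.006612 A = 0.007593∠60.6° A.
Step 7 — Complex power: S = V·I* = 0.03794 + j0.001486 VA.
Step 8 — Real power: P = Re(S) = 0.03794 W.
Step 9 — Reactive power: Q = Im(S) = 0.001486 VAR.
Step 10 — Apparent power: |S| = 0.03796 VA.
Step 11 — Power factor: PF = P/|S| = 0.9992 (lagging).

(a) P = 0.03794 W  (b) Q = 0.001486 VAR  (c) S = 0.03796 VA  (d) PF = 0.9992 (lagging)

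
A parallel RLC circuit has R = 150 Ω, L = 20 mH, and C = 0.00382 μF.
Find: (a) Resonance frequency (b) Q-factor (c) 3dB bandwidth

Step 1 — Resonance: ω₀ = 1/√(LC) = 1/√(0.02·3.82e-09) = 1.144e+05 rad/s.
Step 2 — f₀ = ω₀/(2π) = 1.821e+04 Hz.
Step 3 — Parallel Q: Q = R/(ω₀L) = 150/(1.144e+05·0.02) = 0.06556.
Step 4 — Bandwidth: Δω = ω₀/Q = 1.745e+06 rad/s; BW = Δω/(2π) = 2.778e+05 Hz.

(a) f₀ = 1.821e+04 Hz  (b) Q = 0.06556  (c) BW = 2.778e+05 Hz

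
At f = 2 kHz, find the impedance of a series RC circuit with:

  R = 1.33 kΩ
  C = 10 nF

Step 1 — Angular frequency: ω = 2π·f = 2π·2000 = 1.257e+04 rad/s.
Step 2 — Component impedances:
  R: Z = R = 1330 Ω
  C: Z = 1/(jωC) = -j/(ω·C) = 0 - j7958 Ω
Step 3 — Series combination: Z_total = R + C = 1330 - j7958 Ω = 8068∠-80.5° Ω.

Z = 1330 - j7958 Ω = 8068∠-80.5° Ω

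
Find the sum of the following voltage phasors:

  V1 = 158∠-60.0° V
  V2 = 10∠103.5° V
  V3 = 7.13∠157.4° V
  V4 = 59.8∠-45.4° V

Step 1 — Convert each phasor to rectangular form:
  V1 = 158·(cos(-60.0°) + j·sin(-60.0°)) = 79 - j136.8 V
  V2 = 10·(cos(103.5°) + j·sin(103.5°)) = -2.334 + j9.724 V
  V3 = 7.13·(cos(157.4°) + j·sin(157.4°)) = -6.582 + j2.74 V
  V4 = 59.8·(cos(-45.4°) + j·sin(-45.4°)) = 41.99 - j42.58 V
Step 2 — Sum components: V_total = 112.1 - j166.9 V.
Step 3 — Convert to polar: |V_total| = 201.1 V, ∠V_total = -56.1°.

V_total = 201.1∠-56.1° V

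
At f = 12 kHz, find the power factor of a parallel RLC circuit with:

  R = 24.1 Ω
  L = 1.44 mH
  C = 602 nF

Step 1 — Angular frequency: ω = 2π·f = 2π·1.2e+04 = 7.54e+04 rad/s.
Step 2 — Component impedances:
  R: Z = R = 24.1 Ω
  L: Z = jωL = j·7.54e+04·0.00144 = 0 + j108.6 Ω
  C: Z = 1/(jωC) = -j/(ω·C) = 0 - j22.03 Ω
Step 3 — Parallel combination: 1/Z_total = 1/R + 1/L + 1/C; Z_total = 13.69 - j11.94 Ω = 18.16∠-41.1° Ω.
Step 4 — Power factor: PF = cos(φ) = Re(Z)/|Z| = 13.691/18.165 = 0.7537.
Step 5 — Type: Im(Z) = -11.94 ⇒ leading (phase φ = -41.1°).

PF = 0.7537 (leading, φ = -41.1°)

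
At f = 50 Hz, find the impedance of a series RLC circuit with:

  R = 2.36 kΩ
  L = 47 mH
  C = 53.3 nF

Step 1 — Angular frequency: ω = 2π·f = 2π·50 = 314.2 rad/s.
Step 2 — Component impedances:
  R: Z = R = 2360 Ω
  L: Z = jωL = j·314.2·0.047 = 0 + j14.77 Ω
  C: Z = 1/(jωC) = -j/(ω·C) = 0 - j5.972e+04 Ω
Step 3 — Series combination: Z_total = R + L + C = 2360 - j5.971e+04 Ω = 5.975e+04∠-87.7° Ω.

Z = 2360 - j5.971e+04 Ω = 5.975e+04∠-87.7° Ω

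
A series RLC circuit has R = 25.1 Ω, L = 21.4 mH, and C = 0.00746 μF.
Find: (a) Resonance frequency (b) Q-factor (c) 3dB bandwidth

Step 1 — Resonance condition Im(Z)=0 gives ω₀ = 1/√(LC).
Step 2 — ω₀ = 1/√(0.0214·7.46e-09) = 7.915e+04 rad/s.
Step 3 — f₀ = ω₀/(2π) = 1.26e+04 Hz.
Step 4 — Series Q: Q = ω₀L/R = 7.915e+04·0.0214/25.1 = 67.48.
Step 5 — 3dB bandwidth: Δω = ω₀/Q = 1173 rad/s; BW = Δω/(2π) = 186.7 Hz.

(a) f₀ = 1.26e+04 Hz  (b) Q = 67.48  (c) BW = 186.7 Hz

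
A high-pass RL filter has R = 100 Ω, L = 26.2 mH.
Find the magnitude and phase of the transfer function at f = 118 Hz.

Step 1 — Angular frequency: ω = 2π·118 = 741.4 rad/s.
Step 2 — Transfer function: H(jω) = jωL/(R + jωL).
Step 3 — Numerator jωL = j·19.43; denominator R + jωL = 100 + j19.43.
Step 4 — H = 0.03636 + j0.1872.
Step 5 — Magnitude: |H| = 0.1907 (-14.4 dB); phase: φ = 79.0°.

|H| = 0.1907 (-14.4 dB), φ = 79.0°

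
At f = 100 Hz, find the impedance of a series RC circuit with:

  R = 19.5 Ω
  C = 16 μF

Step 1 — Angular frequency: ω = 2π·f = 2π·100 = 628.3 rad/s.
Step 2 — Component impedances:
  R: Z = R = 19.5 Ω
  C: Z = 1/(jωC) = -j/(ω·C) = 0 - j99.47 Ω
Step 3 — Series combination: Z_total = R + C = 19.5 - j99.47 Ω = 101.4∠-78.9° Ω.

Z = 19.5 - j99.47 Ω = 101.4∠-78.9° Ω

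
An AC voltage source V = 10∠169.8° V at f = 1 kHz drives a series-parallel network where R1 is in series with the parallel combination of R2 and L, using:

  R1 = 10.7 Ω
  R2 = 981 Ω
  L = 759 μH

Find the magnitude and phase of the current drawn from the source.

Step 1 — Angular frequency: ω = 2π·f = 2π·1000 = 6283 rad/s.
Step 2 — Component impedances:
  R1: Z = R = 10.7 Ω
  R2: Z = R = 981 Ω
  L: Z = jωL = j·6283·0.000759 = 0 + j4.769 Ω
Step 3 — Parallel branch: R2 || L = 1/(1/R2 + 1/L) = 0.02318 + j4.769 Ω.
Step 4 — Series with R1: Z_total = R1 + (R2 || L) = 10.72 + j4.769 Ω = 11.74∠24.0° Ω.
Step 5 — Source phasor: V = 10∠169.8° V = -9.842 + j1.771 V.
Step 6 — Ohm's law: I = V / Z_total = (-9.842 + j1.771) / (10.72 + j4.769) = -0.705 + j0.4787 A.
Step 7 — Convert to polar: |I| = 0.8521 A, ∠I = 145.8°.

I = 0.8521∠145.8° A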